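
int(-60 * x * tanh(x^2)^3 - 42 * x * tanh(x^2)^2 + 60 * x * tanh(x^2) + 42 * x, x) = 3*(5*tanh(x^2) + 7)*tanh(x^2) + C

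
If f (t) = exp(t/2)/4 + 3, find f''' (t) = exp(t/2)/32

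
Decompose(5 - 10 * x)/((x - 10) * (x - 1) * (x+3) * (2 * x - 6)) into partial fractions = -35/(624*(x + 3)) - 5/(144*(x - 1)) + 25/(168*(x - 3)) - 95/(1638*(x - 10))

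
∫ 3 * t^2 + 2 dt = t^3 + 2*t + C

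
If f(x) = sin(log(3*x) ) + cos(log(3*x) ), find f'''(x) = 2*(sin(log(x) + log(3)) + 2*cos(log(x) + log(3)))/x^3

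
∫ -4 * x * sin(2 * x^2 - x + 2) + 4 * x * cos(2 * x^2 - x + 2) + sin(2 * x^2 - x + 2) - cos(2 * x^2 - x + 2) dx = sin(2*x^2 - x + 2) + cos(2*x^2 - x + 2) + C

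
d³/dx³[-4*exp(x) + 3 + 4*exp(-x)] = (-4*exp(2*x) - 4)*exp(-x)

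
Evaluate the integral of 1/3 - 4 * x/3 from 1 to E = E*(1 - 2*E)/3 + 1/3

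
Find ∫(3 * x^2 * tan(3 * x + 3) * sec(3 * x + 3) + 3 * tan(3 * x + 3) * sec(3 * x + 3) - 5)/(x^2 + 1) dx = 5*acot(x) + sec(3*x + 3) + C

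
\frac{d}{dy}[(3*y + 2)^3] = 81*y^2 + 108*y + 36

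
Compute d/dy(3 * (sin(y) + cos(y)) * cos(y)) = 3*sqrt(2)*cos(2*y + pi/4)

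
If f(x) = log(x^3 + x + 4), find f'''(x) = (6*x^6 - 6*x^4 - 168*x^3 + 6*x^2 - 24*x + 98)/(x^9 + 3*x^7 + 12*x^6 + 3*x^5 + 24*x^4 + 49*x^3 + 12*x^2 + 48*x + 64)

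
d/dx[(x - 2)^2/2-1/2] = x - 2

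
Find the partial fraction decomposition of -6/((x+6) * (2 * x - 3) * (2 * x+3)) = 2/(9*(2*x + 3)) - 2/(15*(2*x - 3)) - 2/(45*(x + 6))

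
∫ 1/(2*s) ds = log(s)/2 + C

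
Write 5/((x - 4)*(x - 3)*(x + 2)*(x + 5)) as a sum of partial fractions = -5/(216*(x + 5)) + 1/(18*(x + 2)) - 1/(8*(x - 3)) + 5/(54*(x - 4))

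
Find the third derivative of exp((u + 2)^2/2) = u^3*exp(u^2/2 + 2*u + 2) + 6*u^2*exp(u^2/2 + 2*u + 2) + 15*u*exp(u^2/2 + 2*u + 2) + 14*exp(u^2/2 + 2*u + 2)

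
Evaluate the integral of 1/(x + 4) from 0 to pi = -log(2) + log(pi/2 + 2)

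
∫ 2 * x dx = x^2 + C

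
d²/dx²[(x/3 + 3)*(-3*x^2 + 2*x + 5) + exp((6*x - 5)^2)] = 5184*x^2*exp(36*x^2 - 60*x + 25) - 8640*x*exp(36*x^2 - 60*x + 25) - 6*x + 3672*exp(36*x^2 - 60*x + 25) - 50/3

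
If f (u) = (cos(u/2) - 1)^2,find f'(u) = sin(u/2) - sin(u)/2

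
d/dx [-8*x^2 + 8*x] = 8 - 16*x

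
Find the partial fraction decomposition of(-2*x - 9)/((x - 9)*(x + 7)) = -5/(16*(x + 7)) - 27/(16*(x - 9))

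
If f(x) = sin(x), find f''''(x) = sin(x)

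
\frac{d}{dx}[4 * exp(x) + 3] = 4*exp(x)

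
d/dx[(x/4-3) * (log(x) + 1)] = (x*log(x) + 2*x - 12)/(4*x)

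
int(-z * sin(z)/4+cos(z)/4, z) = z*cos(z)/4 + C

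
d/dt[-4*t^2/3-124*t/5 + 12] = -8*t/3 - 124/5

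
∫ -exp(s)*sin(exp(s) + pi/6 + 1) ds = cos(exp(s) + pi/6 + 1) + C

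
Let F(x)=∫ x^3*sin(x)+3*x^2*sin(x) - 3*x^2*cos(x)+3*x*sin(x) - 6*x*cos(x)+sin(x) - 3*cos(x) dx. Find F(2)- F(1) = 8*cos(1) - 27*cos(2)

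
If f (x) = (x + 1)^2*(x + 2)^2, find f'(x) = 4*x^3 + 18*x^2 + 26*x + 12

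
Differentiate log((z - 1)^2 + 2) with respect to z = (2*z - 2)/(z^2 - 2*z + 3)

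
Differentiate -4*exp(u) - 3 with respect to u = -4*exp(u)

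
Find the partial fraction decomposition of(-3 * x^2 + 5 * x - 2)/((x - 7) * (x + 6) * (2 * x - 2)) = -10/(13*(x + 6)) - 19/(26*(x - 7))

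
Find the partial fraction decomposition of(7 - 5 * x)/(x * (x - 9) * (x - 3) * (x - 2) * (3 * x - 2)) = -297/(1400*(3*x - 2)) - 3/(56*(x - 2)) + 4/(63*(x - 3)) - 19/(4725*(x - 9)) + 7/(108*x)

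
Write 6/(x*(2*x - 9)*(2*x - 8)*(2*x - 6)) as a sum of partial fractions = 4/(9*(2*x - 9)) + 1/(6*(x - 3)) - 3/(8*(x - 4)) - 1/(72*x)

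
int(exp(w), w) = exp(w) + C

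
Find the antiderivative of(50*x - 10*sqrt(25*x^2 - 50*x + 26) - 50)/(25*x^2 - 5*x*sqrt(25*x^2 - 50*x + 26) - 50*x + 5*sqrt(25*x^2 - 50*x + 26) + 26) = 2*log(-5*x + sqrt(25*(x - 1)^2 + 1) + 5) + C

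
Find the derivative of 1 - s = -1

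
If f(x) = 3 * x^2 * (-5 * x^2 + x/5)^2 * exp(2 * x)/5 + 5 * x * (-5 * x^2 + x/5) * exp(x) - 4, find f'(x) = 30*x^6*exp(2*x) + 438*x^5*exp(2*x)/5 - 744*x^4*exp(2*x)/125 + 12*x^3*exp(2*x)/125 - 25*x^3*exp(x) - 74*x^2*exp(x) + 2*x*exp(x)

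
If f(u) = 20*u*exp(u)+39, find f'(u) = 20*u*exp(u) + 20*exp(u)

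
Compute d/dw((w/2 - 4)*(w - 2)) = w - 5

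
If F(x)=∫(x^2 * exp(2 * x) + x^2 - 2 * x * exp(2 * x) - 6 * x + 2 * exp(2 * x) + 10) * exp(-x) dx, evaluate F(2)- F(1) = -3*E - 2*exp(-2) + 3*exp(-1) + 2*exp(2)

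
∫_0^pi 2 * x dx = pi^2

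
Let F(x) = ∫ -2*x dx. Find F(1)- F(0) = -1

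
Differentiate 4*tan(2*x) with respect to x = 8/cos(2*x)^2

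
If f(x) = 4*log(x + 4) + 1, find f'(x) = 4/(x + 4)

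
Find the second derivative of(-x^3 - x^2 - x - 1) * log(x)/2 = (-6*x^3*log(x) - 5*x^3 - 2*x^2*log(x) - 3*x^2 - x + 1)/(2*x^2)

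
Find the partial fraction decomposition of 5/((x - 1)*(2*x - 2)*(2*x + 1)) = 10/(9*(2*x + 1)) - 5/(9*(x - 1)) + 5/(6*(x - 1)^2)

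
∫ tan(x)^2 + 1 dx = tan(x) + C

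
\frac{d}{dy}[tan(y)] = cos(y)^(-2)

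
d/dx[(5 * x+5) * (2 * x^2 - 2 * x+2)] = 30*x^2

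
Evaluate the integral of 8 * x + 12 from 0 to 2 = 40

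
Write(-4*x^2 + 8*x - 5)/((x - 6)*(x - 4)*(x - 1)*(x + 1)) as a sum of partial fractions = 17/(70*(x + 1)) - 1/(30*(x - 1)) + 37/(30*(x - 4)) - 101/(70*(x - 6))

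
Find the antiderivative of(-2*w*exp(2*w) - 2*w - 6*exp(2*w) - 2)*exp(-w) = -4*(w + 2)*sinh(w) + C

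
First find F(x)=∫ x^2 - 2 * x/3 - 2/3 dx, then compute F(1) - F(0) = -2/3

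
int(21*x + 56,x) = 21*x^2/2 + 56*x + C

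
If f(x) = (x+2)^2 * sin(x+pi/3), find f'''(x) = -x^2*cos(x + pi/3) - 6*x*sin(x + pi/3) - 4*x*cos(x + pi/3) - 12*sin(x + pi/3) + 2*cos(x + pi/3)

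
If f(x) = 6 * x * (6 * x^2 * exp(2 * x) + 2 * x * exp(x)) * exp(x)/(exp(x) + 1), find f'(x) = (72*x^3*exp(4*x) + 108*x^3*exp(3*x) + 108*x^2*exp(4*x) + 120*x^2*exp(3*x) + 24*x^2*exp(2*x) + 24*x*exp(3*x) + 24*x*exp(2*x))/(exp(2*x) + 2*exp(x) + 1)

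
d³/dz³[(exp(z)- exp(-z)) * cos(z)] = -2*sqrt(2)*(exp(2*z)*sin(z + pi/4) + cos(z + pi/4))*exp(-z)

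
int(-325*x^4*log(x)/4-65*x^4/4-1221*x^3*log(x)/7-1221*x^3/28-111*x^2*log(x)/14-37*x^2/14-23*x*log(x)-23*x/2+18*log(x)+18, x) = x*(-455*x^4 - 1221*x^3 - 74*x^2 - 322*x + 504)*log(x)/28 + C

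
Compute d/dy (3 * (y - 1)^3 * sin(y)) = 3*(y - 1)^2*(y*cos(y) + 3*sin(y) - cos(y))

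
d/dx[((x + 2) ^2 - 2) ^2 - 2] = 4*x^3 + 24*x^2 + 40*x + 16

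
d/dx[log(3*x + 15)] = 1/(x + 5)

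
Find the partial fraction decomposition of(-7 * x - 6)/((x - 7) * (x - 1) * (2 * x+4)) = 4/(27*(x + 2)) + 13/(36*(x - 1)) - 55/(108*(x - 7))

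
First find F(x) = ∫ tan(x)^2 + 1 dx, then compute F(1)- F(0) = tan(1)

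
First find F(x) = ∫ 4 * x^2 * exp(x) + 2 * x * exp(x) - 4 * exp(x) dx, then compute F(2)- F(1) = 6*exp(2)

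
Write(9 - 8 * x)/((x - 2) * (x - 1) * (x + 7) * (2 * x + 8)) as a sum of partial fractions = -65/(432*(x + 7)) + 41/(180*(x + 4)) - 1/(80*(x - 1)) - 7/(108*(x - 2))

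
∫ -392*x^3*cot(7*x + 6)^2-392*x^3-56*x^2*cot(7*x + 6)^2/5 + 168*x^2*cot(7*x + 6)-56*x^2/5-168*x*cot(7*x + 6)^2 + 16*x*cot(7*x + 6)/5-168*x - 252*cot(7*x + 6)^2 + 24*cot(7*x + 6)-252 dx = (56*x^3 + 8*x^2/5 + 24*x + 36)*cot(7*x + 6) + C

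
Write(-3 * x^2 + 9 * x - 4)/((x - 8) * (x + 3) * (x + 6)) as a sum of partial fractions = -83/(21*(x + 6)) + 58/(33*(x + 3)) - 62/(77*(x - 8))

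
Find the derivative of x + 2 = 1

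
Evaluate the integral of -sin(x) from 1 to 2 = -cos(1) + cos(2)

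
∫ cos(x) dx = sin(x) + C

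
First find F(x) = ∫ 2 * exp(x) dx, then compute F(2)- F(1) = -2*E + 2*exp(2)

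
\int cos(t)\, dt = sin(t) + C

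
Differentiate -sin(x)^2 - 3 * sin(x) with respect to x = -(2*sin(x) + 3)*cos(x)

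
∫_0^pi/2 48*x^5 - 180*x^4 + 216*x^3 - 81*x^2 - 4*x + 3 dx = -pi^2/2 + (-3*pi/2 + pi^2/2)^3 + 3*pi/2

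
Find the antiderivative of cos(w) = sin(w) + C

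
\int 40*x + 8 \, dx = 20*x^2 + 8*x + C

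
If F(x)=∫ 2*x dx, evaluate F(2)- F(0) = 4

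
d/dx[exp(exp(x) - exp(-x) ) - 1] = (exp(exp(x) - exp(-x)) + exp(2*x + exp(x) - exp(-x)))*exp(-x)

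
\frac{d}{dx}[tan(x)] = cos(x)^(-2)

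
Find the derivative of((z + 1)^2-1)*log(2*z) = 2*z*log(z) + z + 2*z*log(2) + 2*log(z) + 2*log(2) + 2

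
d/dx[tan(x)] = cos(x)^(-2)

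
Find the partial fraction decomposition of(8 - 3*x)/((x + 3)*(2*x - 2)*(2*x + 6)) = -5/(64*(x + 3)) - 17/(16*(x + 3)^2) + 5/(64*(x - 1))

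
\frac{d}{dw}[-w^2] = -2*w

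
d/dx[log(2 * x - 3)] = 2/(2*x - 3)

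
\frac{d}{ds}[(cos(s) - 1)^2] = 2*sin(s) - sin(2*s)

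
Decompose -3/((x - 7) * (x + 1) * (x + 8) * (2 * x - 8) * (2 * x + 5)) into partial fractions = 8/(2717*(2*x + 5)) - 1/(9240*(x + 8)) - 1/(560*(x + 1)) + 1/(1560*(x - 4)) - 1/(4560*(x - 7))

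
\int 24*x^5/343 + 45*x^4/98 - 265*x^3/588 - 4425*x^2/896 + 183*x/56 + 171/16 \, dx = 4*x^6/343 + 9*x^5/98 - 265*x^4/2352 - 1475*x^3/896 + 183*x^2/112 + 171*x/16 + C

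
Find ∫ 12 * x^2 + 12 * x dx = 4*x^3 + 6*x^2 + C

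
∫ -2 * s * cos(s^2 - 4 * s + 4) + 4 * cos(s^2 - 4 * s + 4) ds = -sin((s - 2)^2) + C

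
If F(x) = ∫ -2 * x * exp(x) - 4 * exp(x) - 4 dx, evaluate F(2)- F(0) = -6*exp(2) - 6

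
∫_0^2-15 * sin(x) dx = -15 + 15*cos(2)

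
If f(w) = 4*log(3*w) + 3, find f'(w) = 4/w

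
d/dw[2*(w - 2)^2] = 4*w - 8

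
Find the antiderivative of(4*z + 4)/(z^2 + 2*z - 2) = 2*log(-z^2 - 2*z + 2) + C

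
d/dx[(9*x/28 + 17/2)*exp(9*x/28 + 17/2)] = 81*x*exp(9*x/28 + 17/2)/784 + 171*exp(9*x/28 + 17/2)/56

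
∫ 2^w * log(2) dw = 2^w + C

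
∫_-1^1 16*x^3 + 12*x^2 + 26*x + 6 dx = 20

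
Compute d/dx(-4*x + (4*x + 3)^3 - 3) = 192*x^2 + 288*x + 104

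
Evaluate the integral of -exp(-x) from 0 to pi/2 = -1 + exp(-pi/2)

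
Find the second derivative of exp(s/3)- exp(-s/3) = (exp(2*s/3) - 1)*exp(-s/3)/9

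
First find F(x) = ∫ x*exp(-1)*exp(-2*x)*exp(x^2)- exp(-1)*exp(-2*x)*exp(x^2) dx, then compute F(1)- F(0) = -exp(-1)/2 + exp(-2)/2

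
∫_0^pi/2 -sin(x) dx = -1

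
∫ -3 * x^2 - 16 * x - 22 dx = -x^3 - 8*x^2 - 22*x + C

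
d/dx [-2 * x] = -2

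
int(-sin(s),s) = cos(s) + C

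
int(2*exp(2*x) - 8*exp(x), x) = (exp(x) - 4)^2 + C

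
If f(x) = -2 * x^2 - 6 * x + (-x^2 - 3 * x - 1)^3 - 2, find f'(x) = -6*x^5 - 45*x^4 - 120*x^3 - 135*x^2 - 64*x - 15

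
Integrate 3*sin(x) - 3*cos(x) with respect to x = -3*sqrt(2)*sin(x + pi/4) + C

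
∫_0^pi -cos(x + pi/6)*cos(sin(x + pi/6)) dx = 2*sin(1/2)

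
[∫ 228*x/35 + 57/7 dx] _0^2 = 1026/35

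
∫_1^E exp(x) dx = -E + exp(E)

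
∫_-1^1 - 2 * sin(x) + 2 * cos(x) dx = 4*sin(1)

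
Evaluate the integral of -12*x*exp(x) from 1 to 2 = -12*exp(2)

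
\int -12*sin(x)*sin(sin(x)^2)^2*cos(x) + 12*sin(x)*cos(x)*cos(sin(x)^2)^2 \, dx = -3*sin(cos(2*x) - 1) + C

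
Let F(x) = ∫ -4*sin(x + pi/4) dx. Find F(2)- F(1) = 4*cos(pi/4 + 2) - 4*cos(pi/4 + 1)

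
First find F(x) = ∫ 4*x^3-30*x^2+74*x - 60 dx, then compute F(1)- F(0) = -32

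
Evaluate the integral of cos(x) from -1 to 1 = 2*sin(1)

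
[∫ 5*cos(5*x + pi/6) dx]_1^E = -sin(pi/6 + 5) + sin(pi/6 + 5*E)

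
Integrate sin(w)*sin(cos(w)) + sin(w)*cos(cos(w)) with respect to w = sqrt(2)*cos(cos(w) + pi/4) + C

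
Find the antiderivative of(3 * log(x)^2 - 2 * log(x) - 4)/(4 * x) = (log(x)^2 - log(x) - 4)*log(x)/4 + C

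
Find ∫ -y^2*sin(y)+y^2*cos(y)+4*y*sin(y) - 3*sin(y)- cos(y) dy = sqrt(2)*(y - 1)^2*sin(y + pi/4) + C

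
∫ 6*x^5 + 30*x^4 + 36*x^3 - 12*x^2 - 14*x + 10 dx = x^6 + 6*x^5 + 9*x^4 - 4*x^3 - 7*x^2 + 10*x + C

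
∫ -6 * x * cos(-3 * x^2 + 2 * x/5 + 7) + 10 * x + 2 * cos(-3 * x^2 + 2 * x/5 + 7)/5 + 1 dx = 5*x^2 + x + sin(-3*x^2 + 2*x/5 + 7) + C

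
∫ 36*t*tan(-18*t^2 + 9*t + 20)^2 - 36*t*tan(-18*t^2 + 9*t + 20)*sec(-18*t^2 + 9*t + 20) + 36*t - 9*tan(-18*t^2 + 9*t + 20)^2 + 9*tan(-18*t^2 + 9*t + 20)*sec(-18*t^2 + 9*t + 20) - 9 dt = tan((3*t - 4)*(6*t + 5)) + sec((3*t - 4)*(6*t + 5)) + C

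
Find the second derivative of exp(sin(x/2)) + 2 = (-2*sin(x/2) + cos(x) + 1)*exp(sin(x/2))/8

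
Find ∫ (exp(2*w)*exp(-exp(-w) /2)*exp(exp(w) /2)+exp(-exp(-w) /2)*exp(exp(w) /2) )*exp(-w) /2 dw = exp(sinh(w)) + C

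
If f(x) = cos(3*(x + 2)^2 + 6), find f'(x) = -6*(x + 2)*sin(3*(x^2 + 4*x + 6))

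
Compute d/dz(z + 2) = 1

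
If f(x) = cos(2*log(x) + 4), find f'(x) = -2*sin(2*log(x) + 4)/x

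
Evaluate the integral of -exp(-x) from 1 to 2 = -exp(-1) + exp(-2)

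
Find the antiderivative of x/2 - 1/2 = x^2/4 - x/2 + C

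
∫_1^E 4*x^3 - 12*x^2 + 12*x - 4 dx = (-1 + E)^4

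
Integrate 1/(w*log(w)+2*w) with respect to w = log(2*log(w) + 4) + C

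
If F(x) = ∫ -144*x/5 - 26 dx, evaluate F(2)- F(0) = -548/5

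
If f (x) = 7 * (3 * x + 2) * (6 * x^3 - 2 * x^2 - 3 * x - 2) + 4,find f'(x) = 504*x^3 + 126*x^2 - 182*x - 84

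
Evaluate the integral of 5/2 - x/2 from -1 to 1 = 5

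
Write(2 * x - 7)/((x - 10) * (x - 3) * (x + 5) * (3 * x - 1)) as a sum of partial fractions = -171/(3712*(3*x - 1)) + 17/(1920*(x + 5)) + 1/(448*(x - 3)) + 13/(3045*(x - 10))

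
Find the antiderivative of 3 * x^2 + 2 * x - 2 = x^3 + x^2 - 2*x + C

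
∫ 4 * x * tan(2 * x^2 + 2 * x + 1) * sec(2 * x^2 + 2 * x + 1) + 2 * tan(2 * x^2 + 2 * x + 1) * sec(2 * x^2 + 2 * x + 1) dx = sec(2*x^2 + 2*x + 1) + C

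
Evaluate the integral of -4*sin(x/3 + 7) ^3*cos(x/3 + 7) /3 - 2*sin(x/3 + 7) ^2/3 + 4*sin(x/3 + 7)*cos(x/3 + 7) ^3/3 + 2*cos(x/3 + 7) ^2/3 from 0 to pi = -sin(14) - (1 - cos(28))/4 + cos(pi/6 + 14) + 2*sin(pi/3 + 7)^2*cos(pi/3 + 7)^2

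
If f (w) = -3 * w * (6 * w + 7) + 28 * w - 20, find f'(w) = 7 - 36*w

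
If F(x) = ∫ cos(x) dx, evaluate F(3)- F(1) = -sin(1) + sin(3)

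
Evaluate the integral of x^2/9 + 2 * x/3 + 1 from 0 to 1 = 37/27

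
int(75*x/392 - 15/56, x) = 75*x^2/784 - 15*x/56 + C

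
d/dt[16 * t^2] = 32*t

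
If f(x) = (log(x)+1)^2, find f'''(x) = (4*log(x) - 2)/x^3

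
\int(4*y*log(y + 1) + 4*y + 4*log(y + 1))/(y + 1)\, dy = 4*y*log(y + 1) + C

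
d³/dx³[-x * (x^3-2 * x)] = -24*x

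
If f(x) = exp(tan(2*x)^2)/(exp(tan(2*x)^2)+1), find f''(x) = 8*(-2*exp(tan(2*x)^2)*tan(2*x)^6 - exp(tan(2*x)^2)*tan(2*x)^4 + 2*exp(tan(2*x)^2)*tan(2*x)^2 + exp(tan(2*x)^2) + 2*tan(2*x)^6 + 7*tan(2*x)^4 + 6*tan(2*x)^2 + 1)*exp(tan(2*x)^2)/(exp(tan(2*x)^2) + 1)^3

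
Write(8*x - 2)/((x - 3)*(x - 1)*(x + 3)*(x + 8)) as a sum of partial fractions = 2/(15*(x + 8)) - 13/(60*(x + 3)) - 1/(12*(x - 1)) + 1/(6*(x - 3))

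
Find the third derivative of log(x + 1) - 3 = 2/(x^3 + 3*x^2 + 3*x + 1)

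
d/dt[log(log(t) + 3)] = 1/(t*log(t) + 3*t)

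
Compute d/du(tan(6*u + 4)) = 6*tan(6*u + 4)^2 + 6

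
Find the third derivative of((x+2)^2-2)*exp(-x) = (-x^2 + 2*x + 4)*exp(-x)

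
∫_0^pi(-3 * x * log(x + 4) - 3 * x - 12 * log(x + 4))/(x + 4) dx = -3*pi*log(pi + 4)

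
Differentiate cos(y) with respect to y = -sin(y)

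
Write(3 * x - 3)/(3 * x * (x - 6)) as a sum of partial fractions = 5/(6*(x - 6)) + 1/(6*x)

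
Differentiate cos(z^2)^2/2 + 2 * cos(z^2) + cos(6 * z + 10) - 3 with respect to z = -4*z*sin(z^2) - z*sin(2*z^2) - 6*sin(6*z + 10)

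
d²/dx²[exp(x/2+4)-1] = exp(x/2 + 4)/4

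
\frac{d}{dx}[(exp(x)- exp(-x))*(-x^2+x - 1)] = (-x^2*exp(2*x) - x^2 - x*exp(2*x) + 3*x - 2)*exp(-x)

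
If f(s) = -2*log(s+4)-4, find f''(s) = 2/(s^2 + 8*s + 16)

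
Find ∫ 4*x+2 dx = 2*x^2 + 2*x + C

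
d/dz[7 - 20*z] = -20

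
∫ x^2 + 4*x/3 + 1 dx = x^3/3 + 2*x^2/3 + x + C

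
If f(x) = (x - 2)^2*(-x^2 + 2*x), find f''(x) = -12*x^2 + 36*x - 24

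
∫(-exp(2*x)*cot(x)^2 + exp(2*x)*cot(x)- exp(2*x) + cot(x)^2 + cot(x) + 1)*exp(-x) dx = 2*cot(x)*sinh(x) + C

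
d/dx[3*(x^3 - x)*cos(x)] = -3*x^3*sin(x) + 9*x^2*cos(x) + 3*x*sin(x) - 3*cos(x)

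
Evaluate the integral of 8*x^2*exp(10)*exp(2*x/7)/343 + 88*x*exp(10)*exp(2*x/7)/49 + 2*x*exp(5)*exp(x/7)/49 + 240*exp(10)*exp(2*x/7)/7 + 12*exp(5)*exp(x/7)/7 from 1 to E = -5184*exp(72/7)/49 - 72*exp(36/7)/7 + 2*(E/7 + 5)*exp(E/7 + 5) + 4*(E/7 + 5)^2*exp(2*E/7 + 10)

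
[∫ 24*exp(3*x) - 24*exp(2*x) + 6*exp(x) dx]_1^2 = -(-1 + 2*E)^3 + (-1 + 2*exp(2))^3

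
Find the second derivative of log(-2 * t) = -1/t^2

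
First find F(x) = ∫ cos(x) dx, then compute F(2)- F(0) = sin(2)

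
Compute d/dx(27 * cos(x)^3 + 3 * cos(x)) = 81*sin(x)^3 - 84*sin(x)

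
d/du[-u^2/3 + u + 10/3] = 1 - 2*u/3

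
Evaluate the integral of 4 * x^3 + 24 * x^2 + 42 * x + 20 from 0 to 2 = 204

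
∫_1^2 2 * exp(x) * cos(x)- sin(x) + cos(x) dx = -(1 + E)*(cos(1) + sin(1)) + (1 + exp(2))*(cos(2) + sin(2))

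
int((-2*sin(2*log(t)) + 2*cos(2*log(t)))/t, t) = sqrt(2)*sin(2*log(t) + pi/4) + C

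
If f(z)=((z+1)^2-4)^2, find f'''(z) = 24*z + 24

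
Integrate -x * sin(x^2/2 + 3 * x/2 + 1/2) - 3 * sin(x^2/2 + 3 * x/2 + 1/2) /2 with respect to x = cos((x^2 + 3*x + 1)/2) + C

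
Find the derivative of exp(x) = exp(x)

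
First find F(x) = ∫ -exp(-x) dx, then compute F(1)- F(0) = -1 + exp(-1)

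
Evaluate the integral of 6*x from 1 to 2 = 9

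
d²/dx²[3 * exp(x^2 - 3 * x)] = 12*x^2*exp(x^2 - 3*x) - 36*x*exp(x^2 - 3*x) + 33*exp(x^2 - 3*x)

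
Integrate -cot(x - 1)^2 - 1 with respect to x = cot(x - 1) + C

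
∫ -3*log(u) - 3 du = -3*u*log(u) + C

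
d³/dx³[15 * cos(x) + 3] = 15*sin(x)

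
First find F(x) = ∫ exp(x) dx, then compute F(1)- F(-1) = E - exp(-1)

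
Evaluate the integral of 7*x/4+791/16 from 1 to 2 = 833/16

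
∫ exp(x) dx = exp(x) + C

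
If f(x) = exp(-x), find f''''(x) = exp(-x)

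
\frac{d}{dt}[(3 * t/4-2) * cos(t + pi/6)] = -3*t*sin(t + pi/6)/4 + 2*sin(t + pi/6) + 3*cos(t + pi/6)/4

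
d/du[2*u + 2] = 2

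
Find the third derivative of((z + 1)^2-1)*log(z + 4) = (2*z^2 + 22*z + 72)/(z^3 + 12*z^2 + 48*z + 64)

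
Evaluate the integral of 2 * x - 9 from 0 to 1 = -8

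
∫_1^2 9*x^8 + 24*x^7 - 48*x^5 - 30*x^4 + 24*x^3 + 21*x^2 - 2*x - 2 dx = 720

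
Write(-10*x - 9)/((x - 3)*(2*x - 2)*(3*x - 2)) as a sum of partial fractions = -141/(14*(3*x - 2)) + 19/(4*(x - 1)) - 39/(28*(x - 3))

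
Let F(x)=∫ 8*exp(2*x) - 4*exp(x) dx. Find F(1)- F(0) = -1 + (-1 + 2*E)^2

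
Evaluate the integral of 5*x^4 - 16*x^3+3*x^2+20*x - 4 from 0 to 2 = 8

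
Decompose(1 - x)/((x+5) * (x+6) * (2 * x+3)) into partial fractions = 10/(63*(2*x + 3)) + 7/(9*(x + 6)) - 6/(7*(x + 5))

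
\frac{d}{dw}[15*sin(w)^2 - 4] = 15*sin(2*w)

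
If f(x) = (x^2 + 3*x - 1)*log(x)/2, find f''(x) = (2*x^2*log(x) + 3*x^2 + 3*x + 1)/(2*x^2)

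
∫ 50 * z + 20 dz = 25*z^2 + 20*z + C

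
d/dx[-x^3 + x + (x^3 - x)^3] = 9*x^8 - 21*x^6 + 15*x^4 - 6*x^2 + 1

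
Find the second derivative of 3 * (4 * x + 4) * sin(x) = -12*x*sin(x) - 12*sin(x) + 24*cos(x)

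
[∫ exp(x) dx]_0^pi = -1 + exp(pi)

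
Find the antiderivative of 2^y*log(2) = 2^y + C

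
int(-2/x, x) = -2*log(3*x) + C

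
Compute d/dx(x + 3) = 1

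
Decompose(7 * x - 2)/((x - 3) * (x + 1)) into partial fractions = 9/(4*(x + 1)) + 19/(4*(x - 3))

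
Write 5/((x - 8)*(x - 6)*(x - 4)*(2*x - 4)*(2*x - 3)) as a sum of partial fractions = 8/(117*(2*x - 3)) - 5/(96*(x - 2)) + 1/(32*(x - 4)) - 5/(288*(x - 6)) + 5/(1248*(x - 8))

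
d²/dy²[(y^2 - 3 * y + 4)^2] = 12*y^2 - 36*y + 34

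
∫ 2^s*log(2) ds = 2^s + C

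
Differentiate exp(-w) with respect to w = -exp(-w)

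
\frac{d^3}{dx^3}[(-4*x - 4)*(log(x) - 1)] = (4*x - 8)/x^3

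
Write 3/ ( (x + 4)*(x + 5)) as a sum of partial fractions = -3/(x + 5) + 3/(x + 4)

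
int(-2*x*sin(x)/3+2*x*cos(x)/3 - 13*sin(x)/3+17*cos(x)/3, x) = sqrt(2)*(2*x + 15)*sin(x + pi/4)/3 + C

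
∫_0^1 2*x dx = 1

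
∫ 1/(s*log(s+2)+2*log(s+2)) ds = log(log(s + 2)) + C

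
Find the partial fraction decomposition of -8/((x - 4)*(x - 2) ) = 4/(x - 2) - 4/(x - 4)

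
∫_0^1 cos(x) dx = sin(1)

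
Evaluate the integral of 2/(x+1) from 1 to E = -2*log(2) + 2*log(1 + E)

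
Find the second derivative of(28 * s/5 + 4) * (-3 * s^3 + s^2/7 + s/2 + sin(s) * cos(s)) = -1008*s^2/5 - 56*s*sin(2*s)/5 - 336*s/5 - 8*sin(2*s) + 56*cos(2*s)/5 + 236/35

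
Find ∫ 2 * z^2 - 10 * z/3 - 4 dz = 2*z^3/3 - 5*z^2/3 - 4*z + C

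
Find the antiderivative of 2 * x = x^2 + C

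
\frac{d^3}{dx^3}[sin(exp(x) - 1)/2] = (-exp(2*x)*cos(exp(x) - 1) - 3*exp(x)*sin(exp(x) - 1) + cos(exp(x) - 1))*exp(x)/2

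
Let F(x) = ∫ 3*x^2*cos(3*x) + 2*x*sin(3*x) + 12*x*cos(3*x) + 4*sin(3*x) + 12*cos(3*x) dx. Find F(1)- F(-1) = 10*sin(3)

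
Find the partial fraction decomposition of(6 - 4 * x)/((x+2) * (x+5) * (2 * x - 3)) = 2/(3*(x + 5)) - 2/(3*(x + 2))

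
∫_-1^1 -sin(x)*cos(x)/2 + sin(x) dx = 0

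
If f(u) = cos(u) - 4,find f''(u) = -cos(u)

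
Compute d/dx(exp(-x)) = -exp(-x)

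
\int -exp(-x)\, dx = exp(-x) + C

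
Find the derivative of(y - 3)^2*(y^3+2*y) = 5*y^4 - 24*y^3 + 33*y^2 - 24*y + 18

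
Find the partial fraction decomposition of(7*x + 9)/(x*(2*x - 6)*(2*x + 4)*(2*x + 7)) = 31/(273*(2*x + 7)) - 1/(24*(x + 2)) + 1/(26*(x - 3)) - 3/(56*x)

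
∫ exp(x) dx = exp(x) + C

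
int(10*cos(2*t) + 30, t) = 30*t + 5*sin(2*t) + C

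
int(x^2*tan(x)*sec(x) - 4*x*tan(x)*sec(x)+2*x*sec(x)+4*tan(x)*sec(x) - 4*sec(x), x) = (x - 2)^2*sec(x) + C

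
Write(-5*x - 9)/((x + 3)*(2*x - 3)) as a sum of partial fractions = -11/(3*(2*x - 3)) - 2/(3*(x + 3))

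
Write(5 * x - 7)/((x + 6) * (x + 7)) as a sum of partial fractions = 42/(x + 7) - 37/(x + 6)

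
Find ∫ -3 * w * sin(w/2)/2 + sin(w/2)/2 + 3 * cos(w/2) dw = (3*w - 1)*cos(w/2) + C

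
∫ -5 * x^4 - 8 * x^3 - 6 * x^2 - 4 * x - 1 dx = -x^5 - 2*x^4 - 2*x^3 - 2*x^2 - x + C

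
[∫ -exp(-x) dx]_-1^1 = -E + exp(-1)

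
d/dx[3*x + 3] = 3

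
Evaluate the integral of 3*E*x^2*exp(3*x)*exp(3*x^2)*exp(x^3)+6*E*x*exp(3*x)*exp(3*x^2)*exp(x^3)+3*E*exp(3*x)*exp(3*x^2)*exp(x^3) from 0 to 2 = -E + exp(27)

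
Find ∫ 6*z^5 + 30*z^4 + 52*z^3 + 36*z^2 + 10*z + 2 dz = z^6 + 6*z^5 + 13*z^4 + 12*z^3 + 5*z^2 + 2*z + C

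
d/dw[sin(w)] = cos(w)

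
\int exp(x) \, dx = exp(x) + C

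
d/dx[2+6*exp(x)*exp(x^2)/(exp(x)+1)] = (12*x*exp(x^2 + x) + 12*x*exp(x^2 + 2*x) + 6*exp(x^2 + x))/(exp(2*x) + 2*exp(x) + 1)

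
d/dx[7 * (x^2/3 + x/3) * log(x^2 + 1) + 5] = (14*x^3*log(x^2 + 1) + 14*x^3 + 7*x^2*log(x^2 + 1) + 14*x^2 + 14*x*log(x^2 + 1) + 7*log(x^2 + 1))/(3*x^2 + 3)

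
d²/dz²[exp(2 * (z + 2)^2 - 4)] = 16*z^2*exp(2*z^2 + 8*z + 4) + 64*z*exp(2*z^2 + 8*z + 4) + 68*exp(2*z^2 + 8*z + 4)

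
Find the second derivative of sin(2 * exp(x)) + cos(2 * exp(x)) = 2*sqrt(2)*(-2*exp(x)*sin(2*exp(x) + pi/4) + cos(2*exp(x) + pi/4))*exp(x)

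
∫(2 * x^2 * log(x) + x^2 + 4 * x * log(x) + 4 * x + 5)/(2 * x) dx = ((x + 2)^2 + 1)*log(x)/2 + C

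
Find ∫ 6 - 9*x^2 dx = -3*x^3 + 6*x + C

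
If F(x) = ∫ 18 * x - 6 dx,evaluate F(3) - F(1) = 60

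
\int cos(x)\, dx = sin(x) + C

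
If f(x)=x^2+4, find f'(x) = 2*x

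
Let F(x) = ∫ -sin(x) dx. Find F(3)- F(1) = cos(3) - cos(1)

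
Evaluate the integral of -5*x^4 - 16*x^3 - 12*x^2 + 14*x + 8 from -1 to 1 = 6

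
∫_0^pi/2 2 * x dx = pi^2/4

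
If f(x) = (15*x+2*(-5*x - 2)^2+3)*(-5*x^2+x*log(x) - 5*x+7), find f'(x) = -1000*x^3 + 150*x^2*log(x) - 1525*x^2 + 110*x*log(x) + 95*x + 11*log(x) + 341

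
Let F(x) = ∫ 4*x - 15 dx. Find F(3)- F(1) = -14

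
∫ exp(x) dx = exp(x) + C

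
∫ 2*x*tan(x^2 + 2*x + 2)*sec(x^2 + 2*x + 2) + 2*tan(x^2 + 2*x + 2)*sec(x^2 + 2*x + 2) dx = sec((x + 1)^2 + 1) + C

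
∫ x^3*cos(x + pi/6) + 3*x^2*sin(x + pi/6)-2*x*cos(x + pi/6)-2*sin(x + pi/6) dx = x*(x^2 - 2)*sin(x + pi/6) + C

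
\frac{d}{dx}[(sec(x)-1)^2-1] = 2*(-1 + 1/cos(x))*sin(x)/cos(x)^2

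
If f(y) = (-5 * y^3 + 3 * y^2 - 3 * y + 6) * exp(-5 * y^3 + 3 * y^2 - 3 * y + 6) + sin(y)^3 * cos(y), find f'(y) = (75*y^5 - 75*y^4 + 78*y^3 - 132*y^2 + 51*y + 3*(1 - cos(4*y))*exp(5*y^3 - 3*y^2 + 3*y - 6)/8 - exp(5*y^3 - 3*y^2 + 3*y - 6)*sin(y)^4 - 21)*exp(-5*y^3 + 3*y^2 - 3*y + 6)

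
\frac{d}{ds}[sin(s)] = cos(s)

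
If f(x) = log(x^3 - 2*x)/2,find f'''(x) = (3*x^6 + 6*x^4 + 12*x^2 - 8)/(x^9 - 6*x^7 + 12*x^5 - 8*x^3)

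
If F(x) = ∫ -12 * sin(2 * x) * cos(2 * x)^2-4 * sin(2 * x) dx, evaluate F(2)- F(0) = -4 + 7*cos(4)/2 + cos(12)/2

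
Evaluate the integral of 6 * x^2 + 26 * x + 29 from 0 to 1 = 44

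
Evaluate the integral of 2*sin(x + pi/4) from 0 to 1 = -2*cos(pi/4 + 1) + sqrt(2)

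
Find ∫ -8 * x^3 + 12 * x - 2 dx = -2*x^4 + 6*x^2 - 2*x + C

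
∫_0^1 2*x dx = 1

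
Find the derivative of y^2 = 2*y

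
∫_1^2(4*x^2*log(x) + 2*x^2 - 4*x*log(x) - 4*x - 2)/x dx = -2*log(2)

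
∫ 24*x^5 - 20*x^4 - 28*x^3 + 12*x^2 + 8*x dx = 4*x^6 - 4*x^5 - 7*x^4 + 4*x^3 + 4*x^2 + C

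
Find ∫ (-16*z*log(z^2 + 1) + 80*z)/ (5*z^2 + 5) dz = 4*(10 - log(z^2 + 1))*log(z^2 + 1)/5 + C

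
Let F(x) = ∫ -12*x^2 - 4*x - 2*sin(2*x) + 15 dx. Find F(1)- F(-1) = 22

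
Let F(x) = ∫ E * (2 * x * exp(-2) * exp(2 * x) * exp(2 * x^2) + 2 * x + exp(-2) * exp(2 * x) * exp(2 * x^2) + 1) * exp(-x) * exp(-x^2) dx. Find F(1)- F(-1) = -2*exp(-1) + 2*E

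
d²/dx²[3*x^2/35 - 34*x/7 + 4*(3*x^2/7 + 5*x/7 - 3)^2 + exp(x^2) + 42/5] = 4*x^2*exp(x^2) + 432*x^2/49 + 720*x/49 + 2*exp(x^2) - 3998/245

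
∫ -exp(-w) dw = exp(-w) + C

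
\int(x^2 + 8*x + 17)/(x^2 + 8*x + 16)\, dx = (x*(x + 4) - 1)/(x + 4) + C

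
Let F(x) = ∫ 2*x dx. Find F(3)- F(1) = 8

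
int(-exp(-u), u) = exp(-u) + C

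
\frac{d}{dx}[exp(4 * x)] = 4*exp(4*x)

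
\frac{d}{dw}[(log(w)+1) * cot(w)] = (-w*log(w)/sin(w)^2 - w/sin(w)^2 + 1/tan(w))/w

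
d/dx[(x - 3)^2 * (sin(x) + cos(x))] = -x^2*sin(x) + x^2*cos(x) + 8*x*sin(x) - 4*x*cos(x) - 15*sin(x) + 3*cos(x)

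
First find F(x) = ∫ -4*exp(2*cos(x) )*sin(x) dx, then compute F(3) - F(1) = -2*exp(2*cos(1)) + 2*exp(2*cos(3))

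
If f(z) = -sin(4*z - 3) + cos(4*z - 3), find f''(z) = 16*sin(4*z - 3) - 16*cos(4*z - 3)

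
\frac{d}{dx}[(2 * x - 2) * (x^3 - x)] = 8*x^3 - 6*x^2 - 4*x + 2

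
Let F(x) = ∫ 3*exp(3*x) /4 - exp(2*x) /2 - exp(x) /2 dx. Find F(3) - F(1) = -exp(6)/4 - 3*exp(3)/4 + E/2 + exp(2)/4 + exp(9)/4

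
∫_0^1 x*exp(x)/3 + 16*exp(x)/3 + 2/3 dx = -13/3 + 16*E/3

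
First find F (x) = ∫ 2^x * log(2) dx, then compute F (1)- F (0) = 1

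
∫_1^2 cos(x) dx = -sin(1) + sin(2)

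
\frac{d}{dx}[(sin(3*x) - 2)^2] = 6*(sin(3*x) - 2)*cos(3*x)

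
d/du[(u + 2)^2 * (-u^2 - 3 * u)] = -4*u^3 - 21*u^2 - 32*u - 12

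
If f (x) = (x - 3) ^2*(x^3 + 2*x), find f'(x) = 5*x^4 - 24*x^3 + 33*x^2 - 24*x + 18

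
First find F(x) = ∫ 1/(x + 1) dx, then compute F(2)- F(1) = -log(8) + log(12)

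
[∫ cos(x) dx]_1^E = -sin(1) + sin(E)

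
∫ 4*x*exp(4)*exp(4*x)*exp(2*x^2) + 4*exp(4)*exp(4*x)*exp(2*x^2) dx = exp(2*(x + 1)^2 + 2) + C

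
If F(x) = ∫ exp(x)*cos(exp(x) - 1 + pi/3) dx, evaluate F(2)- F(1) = -sin(-1 + pi/3 + E) + sin(-1 + pi/3 + exp(2))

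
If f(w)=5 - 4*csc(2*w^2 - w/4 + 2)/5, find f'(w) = 2*(16*w - 1)*cos(2*w^2 - w/4 + 2)/(5*(1 - cos(4*w^2 - w/2 + 4)))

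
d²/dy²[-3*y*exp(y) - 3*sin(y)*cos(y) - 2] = -3*y*exp(y) - 6*exp(y) + 6*sin(2*y)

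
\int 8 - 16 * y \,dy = -8*y^2 + 8*y + C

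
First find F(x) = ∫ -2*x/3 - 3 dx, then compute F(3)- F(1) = -26/3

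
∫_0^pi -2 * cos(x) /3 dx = 0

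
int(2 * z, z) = z^2 + C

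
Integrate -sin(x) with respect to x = cos(x) + C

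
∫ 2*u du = u^2 + C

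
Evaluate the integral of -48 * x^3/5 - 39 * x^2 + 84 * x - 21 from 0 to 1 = 28/5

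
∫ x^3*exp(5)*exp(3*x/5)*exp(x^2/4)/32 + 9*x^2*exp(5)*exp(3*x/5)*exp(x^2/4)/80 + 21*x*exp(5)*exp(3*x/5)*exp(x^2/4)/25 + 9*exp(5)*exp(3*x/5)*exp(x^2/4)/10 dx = (5*x^2 + 12*x + 100)*exp(x^2/4 + 3*x/5 + 5)/80 + C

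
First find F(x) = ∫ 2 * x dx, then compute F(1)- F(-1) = 0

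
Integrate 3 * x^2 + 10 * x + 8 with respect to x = x^3 + 5*x^2 + 8*x + C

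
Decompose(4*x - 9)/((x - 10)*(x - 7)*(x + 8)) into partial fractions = -41/(270*(x + 8)) - 19/(45*(x - 7)) + 31/(54*(x - 10))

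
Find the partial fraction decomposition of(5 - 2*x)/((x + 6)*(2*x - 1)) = 8/(13*(2*x - 1)) - 17/(13*(x + 6))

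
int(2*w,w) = w^2 + C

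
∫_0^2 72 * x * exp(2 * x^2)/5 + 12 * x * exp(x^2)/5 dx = -24/5 + 6*exp(4)/5 + 18*exp(8)/5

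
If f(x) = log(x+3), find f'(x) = 1/(x + 3)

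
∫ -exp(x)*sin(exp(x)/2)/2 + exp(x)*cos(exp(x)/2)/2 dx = sqrt(2)*sin(exp(x)/2 + pi/4) + C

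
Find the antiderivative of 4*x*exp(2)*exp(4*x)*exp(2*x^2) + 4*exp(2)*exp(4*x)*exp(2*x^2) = exp(2*(x + 1)^2) + C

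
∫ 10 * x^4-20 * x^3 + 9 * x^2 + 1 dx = 2*x^5 - 5*x^4 + 3*x^3 + x + C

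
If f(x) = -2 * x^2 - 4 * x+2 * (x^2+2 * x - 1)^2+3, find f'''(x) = 48*x + 48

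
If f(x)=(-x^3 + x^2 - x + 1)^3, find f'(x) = -9*x^8 + 24*x^7 - 42*x^6 + 60*x^5 - 60*x^4 + 48*x^3 - 30*x^2 + 12*x - 3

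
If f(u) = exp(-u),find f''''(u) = exp(-u)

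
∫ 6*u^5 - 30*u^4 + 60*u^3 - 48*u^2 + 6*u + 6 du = u^6 - 6*u^5 + 15*u^4 - 16*u^3 + 3*u^2 + 6*u + C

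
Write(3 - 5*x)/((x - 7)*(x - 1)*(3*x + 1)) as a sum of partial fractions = 21/(44*(3*x + 1)) + 1/(12*(x - 1)) - 8/(33*(x - 7))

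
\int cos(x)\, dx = sin(x) + C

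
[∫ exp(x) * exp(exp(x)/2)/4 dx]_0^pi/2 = -exp(1/2)/2 + exp(exp(pi/2)/2)/2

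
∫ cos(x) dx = sin(x) + C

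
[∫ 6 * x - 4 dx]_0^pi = 4*pi*(-1 + 3*pi/4)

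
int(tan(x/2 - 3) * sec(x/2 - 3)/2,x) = sec(x/2 - 3) + C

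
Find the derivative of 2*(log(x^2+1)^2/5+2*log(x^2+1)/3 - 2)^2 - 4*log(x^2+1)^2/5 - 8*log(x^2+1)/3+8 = (144*x*log(x^2 + 1)^3 + 720*x*log(x^2 + 1)^2 - 1360*x*log(x^2 + 1) - 3600*x)/(225*x^2 + 225)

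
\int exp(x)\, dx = exp(x) + C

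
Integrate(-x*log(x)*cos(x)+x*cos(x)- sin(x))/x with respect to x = (1 - log(x))*sin(x) + C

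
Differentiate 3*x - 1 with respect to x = 3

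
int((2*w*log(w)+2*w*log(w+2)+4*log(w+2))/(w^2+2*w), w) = 2*log(w)*log(w + 2) + C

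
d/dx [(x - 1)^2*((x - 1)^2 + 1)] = 4*x^3 - 12*x^2 + 14*x - 6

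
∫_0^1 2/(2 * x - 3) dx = -log(6) + log(2)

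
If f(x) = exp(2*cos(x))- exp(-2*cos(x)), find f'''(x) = 2*(-4*exp(4*cos(x))*sin(x)^2 + 6*exp(4*cos(x))*cos(x) + exp(4*cos(x)) - 4*sin(x)^2 - 6*cos(x) + 1)*exp(-2*cos(x))*sin(x)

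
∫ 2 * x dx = x^2 + C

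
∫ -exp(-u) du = exp(-u) + C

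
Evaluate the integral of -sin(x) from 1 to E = cos(E) - cos(1)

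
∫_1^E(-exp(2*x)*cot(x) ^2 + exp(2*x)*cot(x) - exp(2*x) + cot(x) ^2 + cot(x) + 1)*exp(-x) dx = (-exp(-E) + exp(E))*cot(E) - (E - exp(-1))*cot(1)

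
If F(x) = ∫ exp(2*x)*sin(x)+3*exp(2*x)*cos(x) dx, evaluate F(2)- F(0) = -1 + (cos(2) + sin(2))*exp(4)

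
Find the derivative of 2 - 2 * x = -2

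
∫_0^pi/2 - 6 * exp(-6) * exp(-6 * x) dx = -exp(-6) + exp(-3*pi - 6)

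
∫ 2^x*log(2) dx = 2^x + C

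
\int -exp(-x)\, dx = exp(-x) + C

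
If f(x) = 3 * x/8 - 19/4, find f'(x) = 3/8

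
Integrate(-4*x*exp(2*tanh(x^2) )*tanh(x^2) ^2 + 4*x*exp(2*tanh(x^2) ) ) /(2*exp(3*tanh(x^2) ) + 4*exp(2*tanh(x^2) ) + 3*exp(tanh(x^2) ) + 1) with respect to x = log(1 + exp(2*tanh(x^2))/(exp(tanh(x^2)) + 1)^2) + C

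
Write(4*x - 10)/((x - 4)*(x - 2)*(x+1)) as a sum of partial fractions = -14/(15*(x + 1)) + 1/(3*(x - 2)) + 3/(5*(x - 4))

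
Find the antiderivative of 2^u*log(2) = 2^u + C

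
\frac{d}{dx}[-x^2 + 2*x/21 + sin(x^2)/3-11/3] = 2*x*cos(x^2)/3 - 2*x + 2/21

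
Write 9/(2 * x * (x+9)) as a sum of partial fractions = -1/(2*(x + 9)) + 1/(2*x)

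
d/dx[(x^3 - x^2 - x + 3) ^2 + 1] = 6*x^5 - 10*x^4 - 4*x^3 + 24*x^2 - 10*x - 6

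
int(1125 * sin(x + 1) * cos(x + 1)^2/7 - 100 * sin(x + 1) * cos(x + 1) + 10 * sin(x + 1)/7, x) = -1165*cos(x + 1)/28 + 25*cos(2*x + 2) - 375*cos(3*x + 3)/28 + C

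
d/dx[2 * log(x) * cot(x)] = 2*(-x*log(x)/sin(x)^2 + 1/tan(x))/x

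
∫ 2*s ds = s^2 + C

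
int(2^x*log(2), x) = 2^x + C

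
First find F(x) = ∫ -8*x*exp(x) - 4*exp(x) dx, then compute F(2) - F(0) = -12*exp(2) - 4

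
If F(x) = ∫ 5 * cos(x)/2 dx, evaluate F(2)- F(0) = 5*sin(2)/2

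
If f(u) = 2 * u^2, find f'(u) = 4*u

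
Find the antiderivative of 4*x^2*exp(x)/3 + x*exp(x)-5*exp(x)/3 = x*(4*x - 5)*exp(x)/3 + C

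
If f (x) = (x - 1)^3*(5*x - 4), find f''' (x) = 120*x - 114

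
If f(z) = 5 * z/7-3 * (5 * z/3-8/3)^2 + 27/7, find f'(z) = 575/21 - 50*z/3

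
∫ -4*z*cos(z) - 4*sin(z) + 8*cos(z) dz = (8 - 4*z)*sin(z) + C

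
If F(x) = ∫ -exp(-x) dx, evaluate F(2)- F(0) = -1 + exp(-2)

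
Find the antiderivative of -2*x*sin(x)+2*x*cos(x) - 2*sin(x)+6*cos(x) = 2*sqrt(2)*(x + 2)*sin(x + pi/4) + C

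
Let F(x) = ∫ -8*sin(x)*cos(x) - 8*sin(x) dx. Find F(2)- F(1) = -4*(cos(1) + 1)^2 + 4*(cos(2) + 1)^2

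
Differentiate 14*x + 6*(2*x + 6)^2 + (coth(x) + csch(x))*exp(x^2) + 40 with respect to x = 2*x*exp(x^2)/tanh(x) + 2*x*exp(x^2)/sinh(x) + 48*x - exp(x^2)*cosh(x)/sinh(x)^2 - exp(x^2)/sinh(x)^2 + 158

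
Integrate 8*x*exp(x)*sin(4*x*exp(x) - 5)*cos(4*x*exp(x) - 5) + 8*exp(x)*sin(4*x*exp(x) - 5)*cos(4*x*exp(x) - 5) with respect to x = sin(4*x*exp(x) - 5)^2 + C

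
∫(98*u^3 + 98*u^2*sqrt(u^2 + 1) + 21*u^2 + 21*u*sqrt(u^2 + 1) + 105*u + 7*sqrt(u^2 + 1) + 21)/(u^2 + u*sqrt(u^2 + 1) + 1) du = 49*u^2 + 21*u + 7*log(u + sqrt(u^2 + 1)) + C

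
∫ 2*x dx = x^2 + C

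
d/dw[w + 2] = 1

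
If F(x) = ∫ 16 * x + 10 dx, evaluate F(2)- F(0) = 52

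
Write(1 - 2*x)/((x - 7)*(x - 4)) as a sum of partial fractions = 7/(3*(x - 4)) - 13/(3*(x - 7))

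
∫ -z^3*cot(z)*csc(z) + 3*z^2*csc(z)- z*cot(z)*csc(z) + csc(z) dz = z*(z^2 + 1)*csc(z) + C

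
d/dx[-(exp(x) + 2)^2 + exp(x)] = -2*exp(2*x) - 3*exp(x)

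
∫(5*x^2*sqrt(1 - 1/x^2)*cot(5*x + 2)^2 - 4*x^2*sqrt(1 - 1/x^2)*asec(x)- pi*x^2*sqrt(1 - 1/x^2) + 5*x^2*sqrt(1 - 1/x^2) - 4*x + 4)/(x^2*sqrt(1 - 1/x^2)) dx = -(x - 1)*(4*asec(x) + pi) - cot(5*x + 2) + C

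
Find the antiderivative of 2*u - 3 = u^2 - 3*u + C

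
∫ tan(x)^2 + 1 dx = tan(x) + C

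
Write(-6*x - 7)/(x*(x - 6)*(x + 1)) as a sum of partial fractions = -1/(7*(x + 1)) - 43/(42*(x - 6)) + 7/(6*x)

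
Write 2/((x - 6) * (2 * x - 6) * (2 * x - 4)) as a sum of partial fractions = 1/(8*(x - 2)) - 1/(6*(x - 3)) + 1/(24*(x - 6))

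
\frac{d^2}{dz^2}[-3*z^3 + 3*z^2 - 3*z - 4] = 6 - 18*z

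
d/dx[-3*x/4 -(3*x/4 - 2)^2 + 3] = 9/4 - 9*x/8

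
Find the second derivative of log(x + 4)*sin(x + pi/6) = (-x^2*log(x + 4)*sin(x + pi/6) - 8*x*log(x + 4)*sin(x + pi/6) + 2*x*cos(x + pi/6) - 16*log(x + 4)*sin(x + pi/6) - sin(x + pi/6) + 8*cos(x + pi/6))/(x^2 + 8*x + 16)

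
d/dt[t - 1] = 1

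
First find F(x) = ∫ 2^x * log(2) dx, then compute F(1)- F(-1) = 3/2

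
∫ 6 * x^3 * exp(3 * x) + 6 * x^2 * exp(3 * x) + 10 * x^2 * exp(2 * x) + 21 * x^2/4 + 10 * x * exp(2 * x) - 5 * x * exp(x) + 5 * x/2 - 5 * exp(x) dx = x*(8*x^2*exp(3*x) + x*(7*x + 5) + 20*x*exp(2*x) - 20*exp(x))/4 + C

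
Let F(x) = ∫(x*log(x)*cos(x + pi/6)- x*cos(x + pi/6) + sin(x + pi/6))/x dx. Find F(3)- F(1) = (-1 + log(3))*sin(pi/6 + 3) + sin(pi/6 + 1)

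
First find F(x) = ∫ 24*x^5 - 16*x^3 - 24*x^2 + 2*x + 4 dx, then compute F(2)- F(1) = 143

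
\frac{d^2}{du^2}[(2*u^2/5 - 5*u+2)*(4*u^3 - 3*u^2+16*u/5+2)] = 32*u^3 - 1272*u^2/5 + 3642*u/25 - 212/5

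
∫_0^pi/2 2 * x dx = pi^2/4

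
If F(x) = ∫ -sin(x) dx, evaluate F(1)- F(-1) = 0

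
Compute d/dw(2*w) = 2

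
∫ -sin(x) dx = cos(x) + C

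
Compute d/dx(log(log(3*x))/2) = 1/(2*x*log(x) + 2*x*log(3))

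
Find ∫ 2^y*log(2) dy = 2^y + C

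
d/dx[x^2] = 2*x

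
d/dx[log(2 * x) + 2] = 1/x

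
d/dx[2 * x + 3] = 2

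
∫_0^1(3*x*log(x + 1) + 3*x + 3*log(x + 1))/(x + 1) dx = 3*log(2)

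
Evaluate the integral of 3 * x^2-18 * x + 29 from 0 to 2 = 30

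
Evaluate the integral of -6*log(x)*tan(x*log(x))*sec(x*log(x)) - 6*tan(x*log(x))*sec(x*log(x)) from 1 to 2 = 6 - 6*sec(2*log(2))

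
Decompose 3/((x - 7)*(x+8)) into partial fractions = -1/(5*(x + 8)) + 1/(5*(x - 7))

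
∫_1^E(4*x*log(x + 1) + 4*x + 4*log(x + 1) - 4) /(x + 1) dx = (-4 + 4*E)*log(1 + E)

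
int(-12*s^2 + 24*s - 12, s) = -4*s^3 + 12*s^2 - 12*s + C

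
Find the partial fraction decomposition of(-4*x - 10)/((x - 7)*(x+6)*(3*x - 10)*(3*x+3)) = 15/(286*(3*x - 10)) - 1/(390*(x + 6)) - 1/(260*(x + 1)) - 19/(1716*(x - 7))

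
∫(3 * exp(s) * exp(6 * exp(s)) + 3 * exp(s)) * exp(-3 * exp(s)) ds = 2*sinh(3*exp(s)) + C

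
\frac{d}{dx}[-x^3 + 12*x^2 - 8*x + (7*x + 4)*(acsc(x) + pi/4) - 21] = (-12*x^4*sqrt(1 - 1/x^2) + 96*x^3*sqrt(1 - 1/x^2) + 28*x^2*sqrt(1 - 1/x^2)*acsc(x) - 32*x^2*sqrt(1 - 1/x^2) + 7*pi*x^2*sqrt(1 - 1/x^2) - 28*x - 16)/(4*x^2*sqrt(1 - 1/x^2))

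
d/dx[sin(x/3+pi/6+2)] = cos(x/3 + pi/6 + 2)/3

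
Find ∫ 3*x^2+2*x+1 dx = x^3 + x^2 + x + C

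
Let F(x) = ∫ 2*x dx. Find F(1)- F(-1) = 0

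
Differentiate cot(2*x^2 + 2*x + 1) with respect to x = -2*(2*x + 1)/sin(2*x^2 + 2*x + 1)^2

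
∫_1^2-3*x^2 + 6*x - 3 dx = -1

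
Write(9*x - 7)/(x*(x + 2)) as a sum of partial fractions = 25/(2*(x + 2)) - 7/(2*x)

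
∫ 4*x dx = 2*x^2 + C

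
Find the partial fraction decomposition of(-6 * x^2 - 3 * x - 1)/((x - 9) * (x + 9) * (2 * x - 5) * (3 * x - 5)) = -153/(880*(3*x - 5)) + 16/(65*(2*x - 5)) + 5/(144*(x + 9)) - 257/(2574*(x - 9))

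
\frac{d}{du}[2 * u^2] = 4*u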